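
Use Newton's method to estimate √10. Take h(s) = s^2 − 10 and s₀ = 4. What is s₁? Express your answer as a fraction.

13/4

h'(s) = 2s.
h(4) = 6, h'(4) = 8, so s₁ = 4 − 6/8 = 13/4.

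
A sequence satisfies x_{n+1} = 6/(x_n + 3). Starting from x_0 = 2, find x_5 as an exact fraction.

x_1 = 6/(2 + 3) = 6/5.
x_2 = 6/(6/5 + 3) = 10/7.
x_3 = 6/(10/7 + 3) = 42/31.
x_4 = 6/(42/31 + 3) = 62/45.
x_5 = 6/(62/45 + 3) = 270/197.

270/197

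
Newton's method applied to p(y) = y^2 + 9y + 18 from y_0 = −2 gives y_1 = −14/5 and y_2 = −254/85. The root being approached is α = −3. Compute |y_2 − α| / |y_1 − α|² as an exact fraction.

y_1 − α = −14/5 − (−3) = −14/5 + 3 = 1/5, so |y_1 − α| = 1/5.
y_2 − α = −254/85 − (−3) = −254/85 + 3 = 1/85, so |y_2 − α| = 1/85.
|y_1 − α|² = 1/25.
Ratio = (1/85) / (1/25) = 5/17.

5/17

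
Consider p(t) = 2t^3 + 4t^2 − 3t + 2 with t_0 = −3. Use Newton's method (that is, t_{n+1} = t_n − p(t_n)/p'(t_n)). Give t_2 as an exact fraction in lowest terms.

−1068854/396495

p'(t) = 6t^2 + 8t − 3.
p(−3) = −7, p'(−3) = 27, so t_1 = (−3) − (−7)/27 = −74/27.
p(−74/27) = −17836/19683, p'(−74/27) = 4895/243, so t_2 = (−74/27) − (−17836/19683)/(4895/243) = −1068854/396495.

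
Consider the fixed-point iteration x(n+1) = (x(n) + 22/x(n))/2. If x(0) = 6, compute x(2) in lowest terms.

x(1) = (6 + 22/6)/2 = 29/6.
x(2) = (29/6 + 22/(29/6))/2 = 1633/348.

1633/348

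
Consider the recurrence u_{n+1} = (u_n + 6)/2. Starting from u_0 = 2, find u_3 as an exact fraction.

11/2

u_1 = (2 + 6)/2 = 4.
u_2 = (4 + 6)/2 = 5.
u_3 = (5 + 6)/2 = 11/2.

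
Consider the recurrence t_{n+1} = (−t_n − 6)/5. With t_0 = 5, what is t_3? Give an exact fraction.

t_1 = (−5 − 6)/5 = −11/5.
t_2 = (−(−11/5) − 6)/5 = −19/25.
t_3 = (−(−19/25) − 6)/5 = −131/125.

−131/125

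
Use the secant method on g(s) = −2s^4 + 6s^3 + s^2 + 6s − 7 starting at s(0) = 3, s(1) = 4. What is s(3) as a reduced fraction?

g(3) = 20, g(4) = −95. s(2) = 4 − (−95)·(4 − 3)/((−95) − 20) = 73/23.
g(4) = −95, g(73/23) = 3077164/279841. s(3) = (73/23) − (3077164/279841)·((73/23) − 4)/((3077164/279841) − (−95)) = 5088779/1561161.

5088779/1561161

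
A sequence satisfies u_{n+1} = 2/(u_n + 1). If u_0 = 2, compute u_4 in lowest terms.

22/21

u_1 = 2/(2 + 1) = 2/3.
u_2 = 2/(2/3 + 1) = 6/5.
u_3 = 2/(6/5 + 1) = 10/11.
u_4 = 2/(10/11 + 1) = 22/21.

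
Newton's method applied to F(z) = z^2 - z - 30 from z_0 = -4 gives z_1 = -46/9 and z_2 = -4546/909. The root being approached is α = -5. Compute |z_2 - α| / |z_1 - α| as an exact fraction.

z_1 - α = -46/9 - (-5) = -46/9 + 5 = -1/9, so |z_1 - α| = 1/9.
z_2 - α = -4546/909 - (-5) = -4546/909 + 5 = -1/909, so |z_2 - α| = 1/909.
Ratio = (1/909) / (1/9) = 1/101.

1/101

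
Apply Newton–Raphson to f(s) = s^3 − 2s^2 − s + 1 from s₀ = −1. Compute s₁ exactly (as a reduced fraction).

f'(s) = 3s^2 − 4s − 1.
f(−1) = −1, f'(−1) = 6, so s₁ = (−1) − (−1)/6 = −5/6.

−5/6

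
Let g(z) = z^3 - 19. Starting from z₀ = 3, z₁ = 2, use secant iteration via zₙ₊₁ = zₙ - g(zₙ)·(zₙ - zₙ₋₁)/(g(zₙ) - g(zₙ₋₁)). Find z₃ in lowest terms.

15385/5707

g(3) = 8, g(2) = -11. z₂ = 2 - (-11)·(2 - 3)/((-11) - 8) = 49/19.
g(2) = -11, g(49/19) = -12672/6859. z₃ = (49/19) - (-12672/6859)·((49/19) - 2)/((-12672/6859) - (-11)) = 15385/5707.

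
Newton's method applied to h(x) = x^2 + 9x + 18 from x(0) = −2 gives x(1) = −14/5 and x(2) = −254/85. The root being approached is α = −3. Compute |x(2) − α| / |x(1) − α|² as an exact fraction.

5/17

x(1) − α = −14/5 − (−3) = −14/5 + 3 = 1/5, so |x(1) − α| = 1/5.
x(2) − α = −254/85 − (−3) = −254/85 + 3 = 1/85, so |x(2) − α| = 1/85.
|x(1) − α|² = 1/25.
Ratio = (1/85) / (1/25) = 5/17.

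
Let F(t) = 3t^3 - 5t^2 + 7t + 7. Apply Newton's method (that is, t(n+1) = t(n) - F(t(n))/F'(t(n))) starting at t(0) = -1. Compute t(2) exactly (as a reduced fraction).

F'(t) = 9t^2 - 10t + 7.
F(-1) = -8, F'(-1) = 26, so t(1) = (-1) - (-8)/26 = -9/13.
F(-9/13) = -2720/2197, F'(-9/13) = 3082/169, so t(2) = (-9/13) - (-2720/2197)/(3082/169) = -12509/20033.

-12509/20033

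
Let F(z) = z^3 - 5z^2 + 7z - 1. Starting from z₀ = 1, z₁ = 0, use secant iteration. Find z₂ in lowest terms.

F(1) = 2, F(0) = -1. z₂ = 0 - (-1)·(0 - 1)/((-1) - 2) = 1/3.

1/3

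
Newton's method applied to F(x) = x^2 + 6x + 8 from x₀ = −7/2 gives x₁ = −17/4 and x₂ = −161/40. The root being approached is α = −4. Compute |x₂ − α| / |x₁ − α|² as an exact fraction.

2/5

x₁ − α = −17/4 − (−4) = −17/4 + 4 = −1/4, so |x₁ − α| = 1/4.
x₂ − α = −161/40 − (−4) = −161/40 + 4 = −1/40, so |x₂ − α| = 1/40.
|x₁ − α|² = 1/16.
Ratio = (1/40) / (1/16) = 2/5.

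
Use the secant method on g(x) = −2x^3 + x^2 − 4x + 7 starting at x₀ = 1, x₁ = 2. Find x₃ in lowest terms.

g(1) = 2, g(2) = −13. x₂ = 2 − (−13)·(2 − 1)/((−13) − 2) = 17/15.
g(2) = −13, g(17/15) = 2834/3375. x₃ = (17/15) − (2834/3375)·((17/15) − 2)/((2834/3375) − (−13)) = 4261/3593.

4261/3593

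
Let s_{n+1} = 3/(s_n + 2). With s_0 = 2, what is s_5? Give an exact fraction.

s_1 = 3/(2 + 2) = 3/4.
s_2 = 3/(3/4 + 2) = 12/11.
s_3 = 3/(12/11 + 2) = 33/34.
s_4 = 3/(33/34 + 2) = 102/101.
s_5 = 3/(102/101 + 2) = 303/304.

303/304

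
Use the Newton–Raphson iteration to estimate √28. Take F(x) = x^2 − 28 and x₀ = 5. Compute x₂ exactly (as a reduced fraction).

F'(x) = 2x.
F(5) = −3, F'(5) = 10, so x₁ = 5 − (−3)/10 = 53/10.
F(53/10) = 9/100, F'(53/10) = 53/5, so x₂ = (53/10) − (9/100)/(53/5) = 5609/1060.

5609/1060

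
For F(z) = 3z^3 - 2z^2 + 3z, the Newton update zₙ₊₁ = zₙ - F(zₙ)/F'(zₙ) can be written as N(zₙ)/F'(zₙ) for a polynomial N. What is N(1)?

4

F'(z) = 9z^2 - 4z + 3.
N(z) = z·F'(z) - F(z) = z·(9z^2 - 4z + 3) - (3z^3 - 2z^2 + 3z) = 6z^3 - 2z^2.
N(1) = 4.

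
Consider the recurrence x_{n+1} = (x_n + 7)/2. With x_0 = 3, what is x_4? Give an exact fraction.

x_1 = (3 + 7)/2 = 5.
x_2 = (5 + 7)/2 = 6.
x_3 = (6 + 7)/2 = 13/2.
x_4 = ((13/2) + 7)/2 = 27/4.

27/4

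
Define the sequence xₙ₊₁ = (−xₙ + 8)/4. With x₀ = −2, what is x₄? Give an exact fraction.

x₁ = (−(−2) + 8)/4 = 5/2.
x₂ = (−(5/2) + 8)/4 = 11/8.
x₃ = (−(11/8) + 8)/4 = 53/32.
x₄ = (−(53/32) + 8)/4 = 203/128.

203/128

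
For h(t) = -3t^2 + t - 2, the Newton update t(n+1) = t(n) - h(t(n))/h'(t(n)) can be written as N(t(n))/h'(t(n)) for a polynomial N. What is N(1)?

h'(t) = -6t + 1.
N(t) = t·h'(t) - h(t) = t·(-6t + 1) - (-3t^2 + t - 2) = -3t^2 + 2.
N(1) = -1.

-1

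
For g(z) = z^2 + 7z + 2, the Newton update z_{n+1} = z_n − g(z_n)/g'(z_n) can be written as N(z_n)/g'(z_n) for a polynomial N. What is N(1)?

g'(z) = 2z + 7.
N(z) = z·g'(z) − g(z) = z·(2z + 7) − (z^2 + 7z + 2) = z^2 − 2.
N(1) = −1.

−1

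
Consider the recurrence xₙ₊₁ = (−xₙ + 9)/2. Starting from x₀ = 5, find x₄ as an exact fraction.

x₁ = (−5 + 9)/2 = 2.
x₂ = (−2 + 9)/2 = 7/2.
x₃ = (−(7/2) + 9)/2 = 11/4.
x₄ = (−(11/4) + 9)/2 = 25/8.

25/8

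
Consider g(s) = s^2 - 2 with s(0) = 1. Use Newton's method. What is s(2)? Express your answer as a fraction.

17/12

g'(s) = 2s.
g(1) = -1, g'(1) = 2, so s(1) = 1 - (-1)/2 = 3/2.
g(3/2) = 1/4, g'(3/2) = 3, so s(2) = (3/2) - (1/4)/3 = 17/12.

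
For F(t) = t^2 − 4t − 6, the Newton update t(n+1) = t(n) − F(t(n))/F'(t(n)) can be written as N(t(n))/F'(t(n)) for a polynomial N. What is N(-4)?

F'(t) = 2t − 4.
N(t) = t·F'(t) − F(t) = t·(2t − 4) − (t^2 − 4t − 6) = t^2 + 6.
N(-4) = 22.

22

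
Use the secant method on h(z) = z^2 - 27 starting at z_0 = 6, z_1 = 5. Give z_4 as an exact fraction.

11073/2131

h(6) = 9, h(5) = -2. z_2 = 5 - (-2)·(5 - 6)/((-2) - 9) = 57/11.
h(5) = -2, h(57/11) = -18/121. z_3 = (57/11) - (-18/121)·((57/11) - 5)/((-18/121) - (-2)) = 291/56.
h(57/11) = -18/121, h(291/56) = 9/3136. z_4 = (291/56) - (9/3136)·((291/56) - (57/11))/((9/3136) - (-18/121)) = 11073/2131.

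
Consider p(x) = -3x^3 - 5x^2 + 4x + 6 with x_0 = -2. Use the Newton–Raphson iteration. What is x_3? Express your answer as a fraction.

-1697/950

p'(x) = -9x^2 - 10x + 4.
p(-2) = 2, p'(-2) = -12, so x_1 = (-2) - 2/(-12) = -11/6.
p(-11/6) = 25/72, p'(-11/6) = -95/12, so x_2 = (-11/6) - (25/72)/(-95/12) = -34/19.
p(-34/19) = 150/6859, p'(-34/19) = -2500/361, so x_3 = (-34/19) - (150/6859)/(-2500/361) = -1697/950.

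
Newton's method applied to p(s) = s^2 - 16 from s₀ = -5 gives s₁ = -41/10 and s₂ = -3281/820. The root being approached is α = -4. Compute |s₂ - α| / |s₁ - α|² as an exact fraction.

5/41

s₁ - α = -41/10 - (-4) = -41/10 + 4 = -1/10, so |s₁ - α| = 1/10.
s₂ - α = -3281/820 - (-4) = -3281/820 + 4 = -1/820, so |s₂ - α| = 1/820.
|s₁ - α|² = 1/100.
Ratio = (1/820) / (1/100) = 5/41.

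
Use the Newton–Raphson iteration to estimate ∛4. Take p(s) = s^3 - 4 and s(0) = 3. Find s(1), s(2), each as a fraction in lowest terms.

s(1) = 58/27, s(2) = 117239/68121

p'(s) = 3s^2.
p(3) = 23, p'(3) = 27, so s(1) = 3 - 23/27 = 58/27.
p(58/27) = 116380/19683, p'(58/27) = 3364/243, so s(2) = (58/27) - (116380/19683)/(3364/243) = 117239/68121.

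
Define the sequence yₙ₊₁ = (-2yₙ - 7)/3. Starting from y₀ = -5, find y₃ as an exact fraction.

y₁ = (-2·(-5) - 7)/3 = 1.
y₂ = (-2·1 - 7)/3 = -3.
y₃ = (-2·(-3) - 7)/3 = -1/3.

-1/3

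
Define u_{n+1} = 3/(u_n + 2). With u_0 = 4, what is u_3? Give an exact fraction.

u_1 = 3/(4 + 2) = 1/2.
u_2 = 3/(1/2 + 2) = 6/5.
u_3 = 3/(6/5 + 2) = 15/16.

15/16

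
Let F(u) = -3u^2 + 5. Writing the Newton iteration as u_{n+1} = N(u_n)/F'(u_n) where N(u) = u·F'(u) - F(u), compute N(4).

F'(u) = -6u.
N(u) = u·F'(u) - F(u) = u·(-6u) - (-3u^2 + 5) = -3u^2 - 5.
N(4) = -53.

-53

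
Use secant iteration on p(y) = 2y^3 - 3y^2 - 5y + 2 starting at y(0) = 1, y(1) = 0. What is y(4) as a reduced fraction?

1665/4826

p(1) = -4, p(0) = 2. y(2) = 0 - 2·(0 - 1)/(2 - (-4)) = 1/3.
p(0) = 2, p(1/3) = 2/27. y(3) = (1/3) - (2/27)·((1/3) - 0)/((2/27) - 2) = 9/26.
p(1/3) = 2/27, p(9/26) = -16/2197. y(4) = (9/26) - (-16/2197)·((9/26) - (1/3))/((-16/2197) - (2/27)) = 1665/4826.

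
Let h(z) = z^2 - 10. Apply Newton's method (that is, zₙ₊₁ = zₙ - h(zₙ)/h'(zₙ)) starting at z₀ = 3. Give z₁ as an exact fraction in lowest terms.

19/6

h'(z) = 2z.
h(3) = -1, h'(3) = 6, so z₁ = 3 - (-1)/6 = 19/6.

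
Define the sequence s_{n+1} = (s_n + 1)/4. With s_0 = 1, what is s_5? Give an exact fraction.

171/512

s_1 = (1 + 1)/4 = 1/2.
s_2 = ((1/2) + 1)/4 = 3/8.
s_3 = ((3/8) + 1)/4 = 11/32.
s_4 = ((11/32) + 1)/4 = 43/128.
s_5 = ((43/128) + 1)/4 = 171/512.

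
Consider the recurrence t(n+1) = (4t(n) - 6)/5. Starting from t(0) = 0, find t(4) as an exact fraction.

t(1) = (4·0 - 6)/5 = -6/5.
t(2) = (4·(-6/5) - 6)/5 = -54/25.
t(3) = (4·(-54/25) - 6)/5 = -366/125.
t(4) = (4·(-366/125) - 6)/5 = -2214/625.

-2214/625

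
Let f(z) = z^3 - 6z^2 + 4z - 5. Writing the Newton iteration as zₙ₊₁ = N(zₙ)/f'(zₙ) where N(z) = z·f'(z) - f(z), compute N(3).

5

f'(z) = 3z^2 - 12z + 4.
N(z) = z·f'(z) - f(z) = z·(3z^2 - 12z + 4) - (z^3 - 6z^2 + 4z - 5) = 2z^3 - 6z^2 + 5.
N(3) = 5.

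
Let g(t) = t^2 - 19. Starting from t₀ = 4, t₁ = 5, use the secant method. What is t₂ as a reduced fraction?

g(4) = -3, g(5) = 6. t₂ = 5 - 6·(5 - 4)/(6 - (-3)) = 13/3.

13/3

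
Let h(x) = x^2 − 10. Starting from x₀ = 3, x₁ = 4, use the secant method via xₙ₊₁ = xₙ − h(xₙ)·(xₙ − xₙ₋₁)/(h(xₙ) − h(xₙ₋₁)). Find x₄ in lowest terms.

3488/1103

h(3) = −1, h(4) = 6. x₂ = 4 − 6·(4 − 3)/(6 − (−1)) = 22/7.
h(4) = 6, h(22/7) = −6/49. x₃ = (22/7) − (−6/49)·((22/7) − 4)/((−6/49) − 6) = 79/25.
h(22/7) = −6/49, h(79/25) = −9/625. x₄ = (79/25) − (−9/625)·((79/25) − (22/7))/((−9/625) − (−6/49)) = 3488/1103.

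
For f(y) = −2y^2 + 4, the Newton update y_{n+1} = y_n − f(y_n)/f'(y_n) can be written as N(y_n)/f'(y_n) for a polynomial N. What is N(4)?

f'(y) = −4y.
N(y) = y·f'(y) − f(y) = y·(−4y) − (−2y^2 + 4) = −2y^2 − 4.
N(4) = −36.

−36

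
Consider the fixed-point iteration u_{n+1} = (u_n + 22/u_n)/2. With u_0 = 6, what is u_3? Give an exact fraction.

5330977/1136568

u_1 = (6 + 22/6)/2 = 29/6.
u_2 = (29/6 + 22/(29/6))/2 = 1633/348.
u_3 = (1633/348 + 22/(1633/348))/2 = 5330977/1136568.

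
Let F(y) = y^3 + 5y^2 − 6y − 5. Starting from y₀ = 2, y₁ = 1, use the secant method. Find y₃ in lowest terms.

F(2) = 11, F(1) = −5. y₂ = 1 − (−5)·(1 − 2)/((−5) − 11) = 21/16.
F(1) = −5, F(21/16) = −8195/4096. y₃ = (21/16) − (−8195/4096)·((21/16) − 1)/((−8195/4096) − (−5)) = 3737/2457.

3737/2457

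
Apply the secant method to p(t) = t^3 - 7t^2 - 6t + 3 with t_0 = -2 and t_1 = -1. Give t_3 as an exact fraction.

-6029/5545

p(-2) = -21, p(-1) = 1. t_2 = (-1) - 1·((-1) - (-2))/(1 - (-21)) = -23/22.
p(-1) = 1, p(-23/22) = 5103/10648. t_3 = (-23/22) - (5103/10648)·((-23/22) - (-1))/((5103/10648) - 1) = -6029/5545.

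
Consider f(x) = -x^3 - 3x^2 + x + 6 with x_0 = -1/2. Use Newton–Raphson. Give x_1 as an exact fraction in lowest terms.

-2

f'(x) = -3x^2 - 6x + 1.
f(-1/2) = 39/8, f'(-1/2) = 13/4, so x_1 = (-1/2) - (39/8)/(13/4) = -2.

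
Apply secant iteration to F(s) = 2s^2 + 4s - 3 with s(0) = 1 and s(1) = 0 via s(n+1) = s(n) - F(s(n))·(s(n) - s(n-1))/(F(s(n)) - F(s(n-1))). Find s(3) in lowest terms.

3/5

F(1) = 3, F(0) = -3. s(2) = 0 - (-3)·(0 - 1)/((-3) - 3) = 1/2.
F(0) = -3, F(1/2) = -1/2. s(3) = (1/2) - (-1/2)·((1/2) - 0)/((-1/2) - (-3)) = 3/5.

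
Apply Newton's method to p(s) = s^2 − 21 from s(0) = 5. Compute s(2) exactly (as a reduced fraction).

527/115

p'(s) = 2s.
p(5) = 4, p'(5) = 10, so s(1) = 5 − 4/10 = 23/5.
p(23/5) = 4/25, p'(23/5) = 46/5, so s(2) = (23/5) − (4/25)/(46/5) = 527/115.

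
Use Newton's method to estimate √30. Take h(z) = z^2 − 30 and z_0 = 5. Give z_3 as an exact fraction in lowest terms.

116161/21208

h'(z) = 2z.
h(5) = −5, h'(5) = 10, so z_1 = 5 − (−5)/10 = 11/2.
h(11/2) = 1/4, h'(11/2) = 11, so z_2 = (11/2) − (1/4)/11 = 241/44.
h(241/44) = 1/1936, h'(241/44) = 241/22, so z_3 = (241/44) − (1/1936)/(241/22) = 116161/21208.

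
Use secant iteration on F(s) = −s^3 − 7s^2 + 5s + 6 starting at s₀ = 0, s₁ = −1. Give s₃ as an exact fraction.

F(0) = 6, F(−1) = −5. s₂ = (−1) − (−5)·((−1) − 0)/((−5) − 6) = −6/11.
F(−1) = −5, F(−6/11) = 1800/1331. s₃ = (−6/11) − (1800/1331)·((−6/11) − (−1))/((1800/1331) − (−5)) = −1086/1691.

−1086/1691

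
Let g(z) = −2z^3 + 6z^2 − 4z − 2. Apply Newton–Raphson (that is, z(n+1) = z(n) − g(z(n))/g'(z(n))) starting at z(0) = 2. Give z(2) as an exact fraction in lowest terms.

g'(z) = −6z^2 + 12z − 4.
g(2) = −2, g'(2) = −4, so z(1) = 2 − (−2)/(−4) = 3/2.
g(3/2) = −5/4, g'(3/2) = 1/2, so z(2) = (3/2) − (−5/4)/(1/2) = 4.

4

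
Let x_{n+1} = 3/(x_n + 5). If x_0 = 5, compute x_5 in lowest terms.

x_1 = 3/(5 + 5) = 3/10.
x_2 = 3/(3/10 + 5) = 30/53.
x_3 = 3/(30/53 + 5) = 159/295.
x_4 = 3/(159/295 + 5) = 885/1634.
x_5 = 3/(885/1634 + 5) = 4902/9055.

4902/9055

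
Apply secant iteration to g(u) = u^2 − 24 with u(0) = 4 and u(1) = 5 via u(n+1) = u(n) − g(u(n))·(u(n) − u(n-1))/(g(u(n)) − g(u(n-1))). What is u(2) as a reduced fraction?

g(4) = −8, g(5) = 1. u(2) = 5 − 1·(5 − 4)/(1 − (−8)) = 44/9.

44/9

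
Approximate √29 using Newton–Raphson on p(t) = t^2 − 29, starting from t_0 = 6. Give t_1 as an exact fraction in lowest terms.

65/12

p'(t) = 2t.
p(6) = 7, p'(6) = 12, so t_1 = 6 − 7/12 = 65/12.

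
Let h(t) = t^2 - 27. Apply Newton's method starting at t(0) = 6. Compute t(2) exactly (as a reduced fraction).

291/56

h'(t) = 2t.
h(6) = 9, h'(6) = 12, so t(1) = 6 - 9/12 = 21/4.
h(21/4) = 9/16, h'(21/4) = 21/2, so t(2) = (21/4) - (9/16)/(21/2) = 291/56.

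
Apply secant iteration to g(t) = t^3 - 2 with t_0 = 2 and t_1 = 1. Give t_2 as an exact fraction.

g(2) = 6, g(1) = -1. t_2 = 1 - (-1)·(1 - 2)/((-1) - 6) = 8/7.

8/7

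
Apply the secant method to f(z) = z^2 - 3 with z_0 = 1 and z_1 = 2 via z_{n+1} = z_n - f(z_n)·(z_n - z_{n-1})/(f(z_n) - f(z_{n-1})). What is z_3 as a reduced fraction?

19/11

f(1) = -2, f(2) = 1. z_2 = 2 - 1·(2 - 1)/(1 - (-2)) = 5/3.
f(2) = 1, f(5/3) = -2/9. z_3 = (5/3) - (-2/9)·((5/3) - 2)/((-2/9) - 1) = 19/11.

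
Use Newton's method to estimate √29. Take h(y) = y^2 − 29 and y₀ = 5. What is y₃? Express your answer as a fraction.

528527/98145

h'(y) = 2y.
h(5) = −4, h'(5) = 10, so y₁ = 5 − (−4)/10 = 27/5.
h(27/5) = 4/25, h'(27/5) = 54/5, so y₂ = (27/5) − (4/25)/(54/5) = 727/135.
h(727/135) = 4/18225, h'(727/135) = 1454/135, so y₃ = (727/135) − (4/18225)/(1454/135) = 528527/98145.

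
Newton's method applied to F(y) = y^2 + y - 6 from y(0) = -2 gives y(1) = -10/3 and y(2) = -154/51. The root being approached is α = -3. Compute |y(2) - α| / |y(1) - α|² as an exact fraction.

3/17

y(1) - α = -10/3 - (-3) = -10/3 + 3 = -1/3, so |y(1) - α| = 1/3.
y(2) - α = -154/51 - (-3) = -154/51 + 3 = -1/51, so |y(2) - α| = 1/51.
|y(1) - α|² = 1/9.
Ratio = (1/51) / (1/9) = 3/17.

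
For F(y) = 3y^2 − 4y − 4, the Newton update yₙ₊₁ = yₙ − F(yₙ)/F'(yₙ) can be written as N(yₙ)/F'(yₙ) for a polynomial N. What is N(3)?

31

F'(y) = 6y − 4.
N(y) = y·F'(y) − F(y) = y·(6y − 4) − (3y^2 − 4y − 4) = 3y^2 + 4.
N(3) = 31.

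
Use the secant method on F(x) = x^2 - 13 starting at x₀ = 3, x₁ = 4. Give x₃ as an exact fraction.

191/53

F(3) = -4, F(4) = 3. x₂ = 4 - 3·(4 - 3)/(3 - (-4)) = 25/7.
F(4) = 3, F(25/7) = -12/49. x₃ = (25/7) - (-12/49)·((25/7) - 4)/((-12/49) - 3) = 191/53.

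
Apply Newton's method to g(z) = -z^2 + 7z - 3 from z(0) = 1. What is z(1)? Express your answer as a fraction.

g'(z) = -2z + 7.
g(1) = 3, g'(1) = 5, so z(1) = 1 - 3/5 = 2/5.

2/5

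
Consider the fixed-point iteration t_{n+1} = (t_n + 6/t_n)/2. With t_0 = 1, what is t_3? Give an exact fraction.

10033/4088

t_1 = (1 + 6/1)/2 = 7/2.
t_2 = (7/2 + 6/(7/2))/2 = 73/28.
t_3 = (73/28 + 6/(73/28))/2 = 10033/4088.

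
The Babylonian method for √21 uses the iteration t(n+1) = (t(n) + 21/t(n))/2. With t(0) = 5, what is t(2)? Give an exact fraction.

527/115

t(1) = (5 + 21/5)/2 = 23/5.
t(2) = (23/5 + 21/(23/5))/2 = 527/115.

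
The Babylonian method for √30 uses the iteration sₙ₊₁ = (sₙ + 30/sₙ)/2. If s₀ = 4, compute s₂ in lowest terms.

s₁ = (4 + 30/4)/2 = 23/4.
s₂ = (23/4 + 30/(23/4))/2 = 1009/184.

1009/184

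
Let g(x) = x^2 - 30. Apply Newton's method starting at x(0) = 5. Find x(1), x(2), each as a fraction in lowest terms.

x(1) = 11/2, x(2) = 241/44

g'(x) = 2x.
g(5) = -5, g'(5) = 10, so x(1) = 5 - (-5)/10 = 11/2.
g(11/2) = 1/4, g'(11/2) = 11, so x(2) = (11/2) - (1/4)/11 = 241/44.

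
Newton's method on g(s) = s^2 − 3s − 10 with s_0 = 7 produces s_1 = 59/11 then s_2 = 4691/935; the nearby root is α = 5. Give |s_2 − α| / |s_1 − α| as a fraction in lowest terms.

4/85

s_1 − α = 59/11 − 5 = 4/11, so |s_1 − α| = 4/11.
s_2 − α = 4691/935 − 5 = 16/935, so |s_2 − α| = 16/935.
Ratio = (16/935) / (4/11) = 4/85.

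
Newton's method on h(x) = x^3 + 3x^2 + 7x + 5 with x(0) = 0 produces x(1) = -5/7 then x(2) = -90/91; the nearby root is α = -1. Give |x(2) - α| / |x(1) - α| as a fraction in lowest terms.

x(1) - α = -5/7 - (-1) = -5/7 + 1 = 2/7, so |x(1) - α| = 2/7.
x(2) - α = -90/91 - (-1) = -90/91 + 1 = 1/91, so |x(2) - α| = 1/91.
Ratio = (1/91) / (2/7) = 1/26.

1/26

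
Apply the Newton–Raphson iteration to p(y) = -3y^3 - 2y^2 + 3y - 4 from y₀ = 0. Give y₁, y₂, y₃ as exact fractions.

p'(y) = -9y^2 - 4y + 3.
p(0) = -4, p'(0) = 3, so y₁ = 0 - (-4)/3 = 4/3.
p(4/3) = -32/3, p'(4/3) = -55/3, so y₂ = (4/3) - (-32/3)/(-55/3) = 124/165.
p(124/165) = -690176/166375, p'(124/165) = -46183/9075, so y₃ = (124/165) - (-690176/166375)/(-46183/9075) = -484892/7620195.

y₁ = 4/3, y₂ = 124/165, y₃ = -484892/7620195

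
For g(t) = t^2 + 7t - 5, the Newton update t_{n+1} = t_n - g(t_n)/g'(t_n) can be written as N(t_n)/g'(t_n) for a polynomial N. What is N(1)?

g'(t) = 2t + 7.
N(t) = t·g'(t) - g(t) = t·(2t + 7) - (t^2 + 7t - 5) = t^2 + 5.
N(1) = 6.

6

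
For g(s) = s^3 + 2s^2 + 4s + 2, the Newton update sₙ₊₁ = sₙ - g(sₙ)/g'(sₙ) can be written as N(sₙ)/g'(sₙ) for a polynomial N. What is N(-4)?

g'(s) = 3s^2 + 4s + 4.
N(s) = s·g'(s) - g(s) = s·(3s^2 + 4s + 4) - (s^3 + 2s^2 + 4s + 2) = 2s^3 + 2s^2 - 2.
N(-4) = -98.

-98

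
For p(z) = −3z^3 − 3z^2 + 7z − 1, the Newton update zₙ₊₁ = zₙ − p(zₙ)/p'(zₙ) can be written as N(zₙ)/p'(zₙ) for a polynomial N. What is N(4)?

p'(z) = −9z^2 − 6z + 7.
N(z) = z·p'(z) − p(z) = z·(−9z^2 − 6z + 7) − (−3z^3 − 3z^2 + 7z − 1) = −6z^3 − 3z^2 + 1.
N(4) = −431.

−431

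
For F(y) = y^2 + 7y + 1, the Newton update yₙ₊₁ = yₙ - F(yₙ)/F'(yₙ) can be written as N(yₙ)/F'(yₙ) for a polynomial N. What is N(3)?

8

F'(y) = 2y + 7.
N(y) = y·F'(y) - F(y) = y·(2y + 7) - (y^2 + 7y + 1) = y^2 - 1.
N(3) = 8.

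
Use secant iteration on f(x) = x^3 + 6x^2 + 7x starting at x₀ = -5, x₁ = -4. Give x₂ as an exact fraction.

-30/7

f(-5) = -10, f(-4) = 4. x₂ = (-4) - 4·((-4) - (-5))/(4 - (-10)) = -30/7.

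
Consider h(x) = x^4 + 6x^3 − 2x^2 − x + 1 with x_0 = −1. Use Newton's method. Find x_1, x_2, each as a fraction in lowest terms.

h'(x) = 4x^3 + 18x^2 − 4x − 1.
h(−1) = −5, h'(−1) = 17, so x_1 = (−1) − (−5)/17 = −12/17.
h(−12/17) = −96275/83521, h'(−12/17) = 46111/4913, so x_2 = (−12/17) − (−96275/83521)/(46111/4913) = −457057/783887.

x_1 = −12/17, x_2 = −457057/783887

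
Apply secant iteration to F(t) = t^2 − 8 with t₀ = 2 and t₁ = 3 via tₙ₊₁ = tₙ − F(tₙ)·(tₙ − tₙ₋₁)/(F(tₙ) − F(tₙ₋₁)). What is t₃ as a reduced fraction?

F(2) = −4, F(3) = 1. t₂ = 3 − 1·(3 − 2)/(1 − (−4)) = 14/5.
F(3) = 1, F(14/5) = −4/25. t₃ = (14/5) − (−4/25)·((14/5) − 3)/((−4/25) − 1) = 82/29.

82/29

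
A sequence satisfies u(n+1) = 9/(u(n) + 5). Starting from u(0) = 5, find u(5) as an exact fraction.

22104/15745

u(1) = 9/(5 + 5) = 9/10.
u(2) = 9/(9/10 + 5) = 90/59.
u(3) = 9/(90/59 + 5) = 531/385.
u(4) = 9/(531/385 + 5) = 3465/2456.
u(5) = 9/(3465/2456 + 5) = 22104/15745.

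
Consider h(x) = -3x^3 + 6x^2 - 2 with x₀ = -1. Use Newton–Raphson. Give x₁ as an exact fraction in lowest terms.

h'(x) = -9x^2 + 12x.
h(-1) = 7, h'(-1) = -21, so x₁ = (-1) - 7/(-21) = -2/3.

-2/3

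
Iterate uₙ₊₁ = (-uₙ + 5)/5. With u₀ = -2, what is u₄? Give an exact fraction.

518/625

u₁ = (-(-2) + 5)/5 = 7/5.
u₂ = (-(7/5) + 5)/5 = 18/25.
u₃ = (-(18/25) + 5)/5 = 107/125.
u₄ = (-(107/125) + 5)/5 = 518/625.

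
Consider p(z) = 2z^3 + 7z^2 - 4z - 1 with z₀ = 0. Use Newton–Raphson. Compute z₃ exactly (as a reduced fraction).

p'(z) = 6z^2 + 14z - 4.
p(0) = -1, p'(0) = -4, so z₁ = 0 - (-1)/(-4) = -1/4.
p(-1/4) = 13/32, p'(-1/4) = -57/8, so z₂ = (-1/4) - (13/32)/(-57/8) = -11/57.
p(-11/57) = 3380/185193, p'(-11/57) = -7016/1083, so z₃ = (-11/57) - (3380/185193)/(-7016/1083) = -57037/299934.

-57037/299934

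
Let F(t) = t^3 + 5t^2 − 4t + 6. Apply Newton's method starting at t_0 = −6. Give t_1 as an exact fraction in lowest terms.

−129/22

F'(t) = 3t^2 + 10t − 4.
F(−6) = −6, F'(−6) = 44, so t_1 = (−6) − (−6)/44 = −129/22.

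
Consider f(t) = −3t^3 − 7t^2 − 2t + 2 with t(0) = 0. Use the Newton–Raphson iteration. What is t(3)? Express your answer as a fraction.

727/1705

f'(t) = −9t^2 − 14t − 2.
f(0) = 2, f'(0) = −2, so t(1) = 0 − 2/(−2) = 1.
f(1) = −10, f'(1) = −25, so t(2) = 1 − (−10)/(−25) = 3/5.
f(3/5) = −296/125, f'(3/5) = −341/25, so t(3) = (3/5) − (−296/125)/(−341/25) = 727/1705.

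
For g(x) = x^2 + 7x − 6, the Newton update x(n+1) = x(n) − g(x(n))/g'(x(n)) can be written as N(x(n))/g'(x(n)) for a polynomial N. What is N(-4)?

g'(x) = 2x + 7.
N(x) = x·g'(x) − g(x) = x·(2x + 7) − (x^2 + 7x − 6) = x^2 + 6.
N(-4) = 22.

22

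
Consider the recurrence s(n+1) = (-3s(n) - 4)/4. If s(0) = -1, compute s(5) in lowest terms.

-481/1024

s(1) = (-3·(-1) - 4)/4 = -1/4.
s(2) = (-3·(-1/4) - 4)/4 = -13/16.
s(3) = (-3·(-13/16) - 4)/4 = -25/64.
s(4) = (-3·(-25/64) - 4)/4 = -181/256.
s(5) = (-3·(-181/256) - 4)/4 = -481/1024.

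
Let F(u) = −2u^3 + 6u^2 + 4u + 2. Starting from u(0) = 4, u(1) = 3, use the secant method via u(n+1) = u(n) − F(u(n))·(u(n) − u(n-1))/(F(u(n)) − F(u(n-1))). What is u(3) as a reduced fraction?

F(4) = −14, F(3) = 14. u(2) = 3 − 14·(3 − 4)/(14 − (−14)) = 7/2.
F(3) = 14, F(7/2) = 15/4. u(3) = (7/2) − (15/4)·((7/2) − 3)/((15/4) − 14) = 151/41.

151/41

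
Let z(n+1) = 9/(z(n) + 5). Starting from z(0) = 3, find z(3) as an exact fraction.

441/317

z(1) = 9/(3 + 5) = 9/8.
z(2) = 9/(9/8 + 5) = 72/49.
z(3) = 9/(72/49 + 5) = 441/317.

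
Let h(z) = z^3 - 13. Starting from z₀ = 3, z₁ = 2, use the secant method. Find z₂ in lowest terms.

43/19

h(3) = 14, h(2) = -5. z₂ = 2 - (-5)·(2 - 3)/((-5) - 14) = 43/19.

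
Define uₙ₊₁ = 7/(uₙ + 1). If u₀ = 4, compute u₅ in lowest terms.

917/460

u₁ = 7/(4 + 1) = 7/5.
u₂ = 7/(7/5 + 1) = 35/12.
u₃ = 7/(35/12 + 1) = 84/47.
u₄ = 7/(84/47 + 1) = 329/131.
u₅ = 7/(329/131 + 1) = 917/460.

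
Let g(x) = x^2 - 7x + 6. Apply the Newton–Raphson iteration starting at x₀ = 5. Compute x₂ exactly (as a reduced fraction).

307/51

g'(x) = 2x - 7.
g(5) = -4, g'(5) = 3, so x₁ = 5 - (-4)/3 = 19/3.
g(19/3) = 16/9, g'(19/3) = 17/3, so x₂ = (19/3) - (16/9)/(17/3) = 307/51.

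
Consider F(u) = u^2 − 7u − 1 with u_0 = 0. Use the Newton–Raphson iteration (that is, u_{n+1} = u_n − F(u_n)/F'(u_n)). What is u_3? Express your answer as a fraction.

−129949/927843

F'(u) = 2u − 7.
F(0) = −1, F'(0) = −7, so u_1 = 0 − (−1)/(−7) = −1/7.
F(−1/7) = 1/49, F'(−1/7) = −51/7, so u_2 = (−1/7) − (1/49)/(−51/7) = −50/357.
F(−50/357) = 1/127449, F'(−50/357) = −2599/357, so u_3 = (−50/357) − (1/127449)/(−2599/357) = −129949/927843.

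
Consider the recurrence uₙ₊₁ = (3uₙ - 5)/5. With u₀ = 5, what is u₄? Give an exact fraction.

-191/125

u₁ = (3·5 - 5)/5 = 2.
u₂ = (3·2 - 5)/5 = 1/5.
u₃ = (3·(1/5) - 5)/5 = -22/25.
u₄ = (3·(-22/25) - 5)/5 = -191/125.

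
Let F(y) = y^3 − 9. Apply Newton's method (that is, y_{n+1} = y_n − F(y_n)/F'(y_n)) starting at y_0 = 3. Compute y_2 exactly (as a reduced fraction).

F'(y) = 3y^2.
F(3) = 18, F'(3) = 27, so y_1 = 3 − 18/27 = 7/3.
F(7/3) = 100/27, F'(7/3) = 49/3, so y_2 = (7/3) − (100/27)/(49/3) = 929/441.

929/441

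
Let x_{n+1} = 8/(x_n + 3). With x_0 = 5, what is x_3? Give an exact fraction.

x_1 = 8/(5 + 3) = 1.
x_2 = 8/(1 + 3) = 2.
x_3 = 8/(2 + 3) = 8/5.

8/5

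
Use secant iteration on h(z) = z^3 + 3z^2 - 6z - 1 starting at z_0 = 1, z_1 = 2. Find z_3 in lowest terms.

1738/1219

h(1) = -3, h(2) = 7. z_2 = 2 - 7·(2 - 1)/(7 - (-3)) = 13/10.
h(2) = 7, h(13/10) = -1533/1000. z_3 = (13/10) - (-1533/1000)·((13/10) - 2)/((-1533/1000) - 7) = 1738/1219.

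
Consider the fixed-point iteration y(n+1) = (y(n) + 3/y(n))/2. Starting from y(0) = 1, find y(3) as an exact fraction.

97/56

y(1) = (1 + 3/1)/2 = 2.
y(2) = (2 + 3/2)/2 = 7/4.
y(3) = (7/4 + 3/(7/4))/2 = 97/56.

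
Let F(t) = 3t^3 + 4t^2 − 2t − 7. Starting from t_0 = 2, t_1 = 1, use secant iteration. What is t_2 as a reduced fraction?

F(2) = 29, F(1) = −2. t_2 = 1 − (−2)·(1 − 2)/((−2) − 29) = 33/31.

33/31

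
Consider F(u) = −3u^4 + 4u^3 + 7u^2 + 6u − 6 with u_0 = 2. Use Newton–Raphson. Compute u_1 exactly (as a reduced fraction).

23/7

F'(u) = −12u^3 + 12u^2 + 14u + 6.
F(2) = 18, F'(2) = −14, so u_1 = 2 − 18/(−14) = 23/7.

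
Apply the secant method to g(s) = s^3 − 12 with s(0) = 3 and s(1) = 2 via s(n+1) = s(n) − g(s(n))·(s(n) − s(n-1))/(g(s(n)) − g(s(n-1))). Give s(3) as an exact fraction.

g(3) = 15, g(2) = −4. s(2) = 2 − (−4)·(2 − 3)/((−4) − 15) = 42/19.
g(2) = −4, g(42/19) = −8220/6859. s(3) = (42/19) − (−8220/6859)·((42/19) − 2)/((−8220/6859) − (−4)) = 2763/1201.

2763/1201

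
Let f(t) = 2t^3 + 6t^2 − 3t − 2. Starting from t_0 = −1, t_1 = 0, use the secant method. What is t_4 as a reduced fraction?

−2088478/5320513

f(−1) = 5, f(0) = −2. t_2 = 0 − (−2)·(0 − (−1))/((−2) − 5) = −2/7.
f(0) = −2, f(−2/7) = −240/343. t_3 = (−2/7) − (−240/343)·((−2/7) − 0)/((−240/343) − (−2)) = −98/223.
f(−2/7) = −240/343, f(−98/223) = 3408960/11089567. t_4 = (−98/223) − (3408960/11089567)·((−98/223) − (−2/7))/((3408960/11089567) − (−240/343)) = −2088478/5320513.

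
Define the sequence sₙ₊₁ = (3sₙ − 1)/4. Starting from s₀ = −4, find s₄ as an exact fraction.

s₁ = (3·(−4) − 1)/4 = −13/4.
s₂ = (3·(−13/4) − 1)/4 = −43/16.
s₃ = (3·(−43/16) − 1)/4 = −145/64.
s₄ = (3·(−145/64) − 1)/4 = −499/256.

−499/256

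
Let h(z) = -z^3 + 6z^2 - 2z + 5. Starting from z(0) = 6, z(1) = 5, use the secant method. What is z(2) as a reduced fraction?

155/27

h(6) = -7, h(5) = 20. z(2) = 5 - 20·(5 - 6)/(20 - (-7)) = 155/27.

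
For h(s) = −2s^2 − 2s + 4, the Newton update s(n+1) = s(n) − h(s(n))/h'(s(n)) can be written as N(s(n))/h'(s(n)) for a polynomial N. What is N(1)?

h'(s) = −4s − 2.
N(s) = s·h'(s) − h(s) = s·(−4s − 2) − (−2s^2 − 2s + 4) = −2s^2 − 4.
N(1) = −6.

−6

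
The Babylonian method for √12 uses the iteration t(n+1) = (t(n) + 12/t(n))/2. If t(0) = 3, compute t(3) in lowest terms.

18817/5432

t(1) = (3 + 12/3)/2 = 7/2.
t(2) = (7/2 + 12/(7/2))/2 = 97/28.
t(3) = (97/28 + 12/(97/28))/2 = 18817/5432.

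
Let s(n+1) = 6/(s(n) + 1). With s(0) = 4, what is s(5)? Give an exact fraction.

642/353

s(1) = 6/(4 + 1) = 6/5.
s(2) = 6/(6/5 + 1) = 30/11.
s(3) = 6/(30/11 + 1) = 66/41.
s(4) = 6/(66/41 + 1) = 246/107.
s(5) = 6/(246/107 + 1) = 642/353.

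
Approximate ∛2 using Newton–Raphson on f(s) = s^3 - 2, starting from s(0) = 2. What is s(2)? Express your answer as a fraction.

35/27

f'(s) = 3s^2.
f(2) = 6, f'(2) = 12, so s(1) = 2 - 6/12 = 3/2.
f(3/2) = 11/8, f'(3/2) = 27/4, so s(2) = (3/2) - (11/8)/(27/4) = 35/27.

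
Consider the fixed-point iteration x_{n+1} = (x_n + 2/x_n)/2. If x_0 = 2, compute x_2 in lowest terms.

17/12

x_1 = (2 + 2/2)/2 = 3/2.
x_2 = (3/2 + 2/(3/2))/2 = 17/12.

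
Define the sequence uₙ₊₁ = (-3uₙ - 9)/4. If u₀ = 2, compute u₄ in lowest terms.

-63/256

u₁ = (-3·2 - 9)/4 = -15/4.
u₂ = (-3·(-15/4) - 9)/4 = 9/16.
u₃ = (-3·(9/16) - 9)/4 = -171/64.
u₄ = (-3·(-171/64) - 9)/4 = -63/256.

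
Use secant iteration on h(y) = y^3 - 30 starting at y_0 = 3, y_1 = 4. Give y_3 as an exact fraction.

h(3) = -3, h(4) = 34. y_2 = 4 - 34·(4 - 3)/(34 - (-3)) = 114/37.
h(4) = 34, h(114/37) = -38046/50653. y_3 = (114/37) - (-38046/50653)·((114/37) - 4)/((-38046/50653) - 34) = 80271/25886.

80271/25886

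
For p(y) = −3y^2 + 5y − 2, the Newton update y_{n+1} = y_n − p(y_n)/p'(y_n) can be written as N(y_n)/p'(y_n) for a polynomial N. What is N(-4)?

p'(y) = −6y + 5.
N(y) = y·p'(y) − p(y) = y·(−6y + 5) − (−3y^2 + 5y − 2) = −3y^2 + 2.
N(-4) = −46.

−46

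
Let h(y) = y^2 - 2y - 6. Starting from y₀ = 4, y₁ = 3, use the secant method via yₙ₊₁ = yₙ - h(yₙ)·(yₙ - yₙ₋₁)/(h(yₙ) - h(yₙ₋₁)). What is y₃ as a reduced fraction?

84/23

h(4) = 2, h(3) = -3. y₂ = 3 - (-3)·(3 - 4)/((-3) - 2) = 18/5.
h(3) = -3, h(18/5) = -6/25. y₃ = (18/5) - (-6/25)·((18/5) - 3)/((-6/25) - (-3)) = 84/23.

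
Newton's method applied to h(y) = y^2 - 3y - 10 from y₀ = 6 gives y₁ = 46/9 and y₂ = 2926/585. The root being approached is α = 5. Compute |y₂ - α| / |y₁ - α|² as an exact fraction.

9/65

y₁ - α = 46/9 - 5 = 1/9, so |y₁ - α| = 1/9.
y₂ - α = 2926/585 - 5 = 1/585, so |y₂ - α| = 1/585.
|y₁ - α|² = 1/81.
Ratio = (1/585) / (1/81) = 9/65.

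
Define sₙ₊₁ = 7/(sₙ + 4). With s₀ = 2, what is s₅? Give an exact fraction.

s₁ = 7/(2 + 4) = 7/6.
s₂ = 7/(7/6 + 4) = 42/31.
s₃ = 7/(42/31 + 4) = 217/166.
s₄ = 7/(217/166 + 4) = 1162/881.
s₅ = 7/(1162/881 + 4) = 6167/4686.

6167/4686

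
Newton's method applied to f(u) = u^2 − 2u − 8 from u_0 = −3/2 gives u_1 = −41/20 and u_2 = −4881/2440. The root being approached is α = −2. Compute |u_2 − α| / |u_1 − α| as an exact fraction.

1/122

u_1 − α = −41/20 − (−2) = −41/20 + 2 = −1/20, so |u_1 − α| = 1/20.
u_2 − α = −4881/2440 − (−2) = −4881/2440 + 2 = −1/2440, so |u_2 − α| = 1/2440.
Ratio = (1/2440) / (1/20) = 1/122.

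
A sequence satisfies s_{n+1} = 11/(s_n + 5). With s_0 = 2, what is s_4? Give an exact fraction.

s_1 = 11/(2 + 5) = 11/7.
s_2 = 11/(11/7 + 5) = 77/46.
s_3 = 11/(77/46 + 5) = 506/307.
s_4 = 11/(506/307 + 5) = 3377/2041.

3377/2041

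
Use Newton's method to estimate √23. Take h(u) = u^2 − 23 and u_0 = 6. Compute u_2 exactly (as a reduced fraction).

6793/1416

h'(u) = 2u.
h(6) = 13, h'(6) = 12, so u_1 = 6 − 13/12 = 59/12.
h(59/12) = 169/144, h'(59/12) = 59/6, so u_2 = (59/12) − (169/144)/(59/6) = 6793/1416.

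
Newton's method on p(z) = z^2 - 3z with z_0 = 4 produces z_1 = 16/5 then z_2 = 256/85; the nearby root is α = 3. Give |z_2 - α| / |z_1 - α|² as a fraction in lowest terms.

5/17

z_1 - α = 16/5 - 3 = 1/5, so |z_1 - α| = 1/5.
z_2 - α = 256/85 - 3 = 1/85, so |z_2 - α| = 1/85.
|z_1 - α|² = 1/25.
Ratio = (1/85) / (1/25) = 5/17.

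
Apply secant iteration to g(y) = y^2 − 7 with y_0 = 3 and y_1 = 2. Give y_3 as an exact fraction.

g(3) = 2, g(2) = −3. y_2 = 2 − (−3)·(2 − 3)/((−3) − 2) = 13/5.
g(2) = −3, g(13/5) = −6/25. y_3 = (13/5) − (−6/25)·((13/5) − 2)/((−6/25) − (−3)) = 61/23.

61/23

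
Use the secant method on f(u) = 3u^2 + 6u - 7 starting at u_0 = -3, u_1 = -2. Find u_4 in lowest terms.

f(-3) = 2, f(-2) = -7. u_2 = (-2) - (-7)·((-2) - (-3))/((-7) - 2) = -25/9.
f(-2) = -7, f(-25/9) = -14/27. u_3 = (-25/9) - (-14/27)·((-25/9) - (-2))/((-14/27) - (-7)) = -71/25.
f(-25/9) = -14/27, f(-71/25) = 98/625. u_4 = (-71/25) - (98/625)·((-71/25) - (-25/9))/((98/625) - (-14/27)) = -1150/407.

-1150/407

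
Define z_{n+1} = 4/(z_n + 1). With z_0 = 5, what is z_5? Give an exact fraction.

z_1 = 4/(5 + 1) = 2/3.
z_2 = 4/(2/3 + 1) = 12/5.
z_3 = 4/(12/5 + 1) = 20/17.
z_4 = 4/(20/17 + 1) = 68/37.
z_5 = 4/(68/37 + 1) = 148/105.

148/105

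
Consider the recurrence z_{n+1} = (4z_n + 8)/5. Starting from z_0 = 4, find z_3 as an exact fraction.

744/125

z_1 = (4·4 + 8)/5 = 24/5.
z_2 = (4·(24/5) + 8)/5 = 136/25.
z_3 = (4·(136/25) + 8)/5 = 744/125.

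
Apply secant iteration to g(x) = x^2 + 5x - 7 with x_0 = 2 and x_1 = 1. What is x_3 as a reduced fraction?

g(2) = 7, g(1) = -1. x_2 = 1 - (-1)·(1 - 2)/((-1) - 7) = 9/8.
g(1) = -1, g(9/8) = -7/64. x_3 = (9/8) - (-7/64)·((9/8) - 1)/((-7/64) - (-1)) = 65/57.

65/57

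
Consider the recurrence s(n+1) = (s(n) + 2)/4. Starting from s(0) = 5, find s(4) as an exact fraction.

s(1) = (5 + 2)/4 = 7/4.
s(2) = ((7/4) + 2)/4 = 15/16.
s(3) = ((15/16) + 2)/4 = 47/64.
s(4) = ((47/64) + 2)/4 = 175/256.

175/256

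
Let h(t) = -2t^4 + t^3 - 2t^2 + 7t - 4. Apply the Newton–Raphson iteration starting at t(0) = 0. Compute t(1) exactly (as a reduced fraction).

4/7

h'(t) = -8t^3 + 3t^2 - 4t + 7.
h(0) = -4, h'(0) = 7, so t(1) = 0 - (-4)/7 = 4/7.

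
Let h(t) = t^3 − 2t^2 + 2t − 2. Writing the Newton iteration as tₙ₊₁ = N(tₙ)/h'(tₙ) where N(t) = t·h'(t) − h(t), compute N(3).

38

h'(t) = 3t^2 − 4t + 2.
N(t) = t·h'(t) − h(t) = t·(3t^2 − 4t + 2) − (t^3 − 2t^2 + 2t − 2) = 2t^3 − 2t^2 + 2.
N(3) = 38.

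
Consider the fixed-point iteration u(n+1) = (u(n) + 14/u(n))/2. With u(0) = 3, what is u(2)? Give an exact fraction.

u(1) = (3 + 14/3)/2 = 23/6.
u(2) = (23/6 + 14/(23/6))/2 = 1033/276.

1033/276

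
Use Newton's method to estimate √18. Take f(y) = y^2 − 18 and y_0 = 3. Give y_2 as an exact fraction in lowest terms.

f'(y) = 2y.
f(3) = −9, f'(3) = 6, so y_1 = 3 − (−9)/6 = 9/2.
f(9/2) = 9/4, f'(9/2) = 9, so y_2 = (9/2) − (9/4)/9 = 17/4.

17/4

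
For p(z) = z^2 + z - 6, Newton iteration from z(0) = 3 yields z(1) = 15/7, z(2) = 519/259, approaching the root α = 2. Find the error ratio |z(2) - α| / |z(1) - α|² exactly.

z(1) - α = 15/7 - 2 = 1/7, so |z(1) - α| = 1/7.
z(2) - α = 519/259 - 2 = 1/259, so |z(2) - α| = 1/259.
|z(1) - α|² = 1/49.
Ratio = (1/259) / (1/49) = 7/37.

7/37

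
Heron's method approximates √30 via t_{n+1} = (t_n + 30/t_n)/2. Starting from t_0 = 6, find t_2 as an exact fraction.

241/44

t_1 = (6 + 30/6)/2 = 11/2.
t_2 = (11/2 + 30/(11/2))/2 = 241/44.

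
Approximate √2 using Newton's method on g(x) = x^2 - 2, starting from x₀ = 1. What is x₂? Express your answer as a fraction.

17/12

g'(x) = 2x.
g(1) = -1, g'(1) = 2, so x₁ = 1 - (-1)/2 = 3/2.
g(3/2) = 1/4, g'(3/2) = 3, so x₂ = (3/2) - (1/4)/3 = 17/12.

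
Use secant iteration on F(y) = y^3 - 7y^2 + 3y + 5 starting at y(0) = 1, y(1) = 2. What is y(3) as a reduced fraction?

1697/1393

F(1) = 2, F(2) = -9. y(2) = 2 - (-9)·(2 - 1)/((-9) - 2) = 13/11.
F(2) = -9, F(13/11) = 558/1331. y(3) = (13/11) - (558/1331)·((13/11) - 2)/((558/1331) - (-9)) = 1697/1393.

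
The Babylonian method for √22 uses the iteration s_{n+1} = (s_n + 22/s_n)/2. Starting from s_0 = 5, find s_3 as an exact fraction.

38878481/8288920

s_1 = (5 + 22/5)/2 = 47/10.
s_2 = (47/10 + 22/(47/10))/2 = 4409/940.
s_3 = (4409/940 + 22/(4409/940))/2 = 38878481/8288920.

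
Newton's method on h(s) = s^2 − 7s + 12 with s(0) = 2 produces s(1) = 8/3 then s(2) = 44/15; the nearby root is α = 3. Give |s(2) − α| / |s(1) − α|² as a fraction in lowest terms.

s(1) − α = 8/3 − 3 = −1/3, so |s(1) − α| = 1/3.
s(2) − α = 44/15 − 3 = −1/15, so |s(2) − α| = 1/15.
|s(1) − α|² = 1/9.
Ratio = (1/15) / (1/9) = 3/5.

3/5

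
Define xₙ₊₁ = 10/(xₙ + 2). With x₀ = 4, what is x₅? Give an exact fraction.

535/237

x₁ = 10/(4 + 2) = 5/3.
x₂ = 10/(5/3 + 2) = 30/11.
x₃ = 10/(30/11 + 2) = 55/26.
x₄ = 10/(55/26 + 2) = 260/107.
x₅ = 10/(260/107 + 2) = 535/237.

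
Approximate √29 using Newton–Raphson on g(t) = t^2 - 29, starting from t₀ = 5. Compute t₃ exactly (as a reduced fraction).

g'(t) = 2t.
g(5) = -4, g'(5) = 10, so t₁ = 5 - (-4)/10 = 27/5.
g(27/5) = 4/25, g'(27/5) = 54/5, so t₂ = (27/5) - (4/25)/(54/5) = 727/135.
g(727/135) = 4/18225, g'(727/135) = 1454/135, so t₃ = (727/135) - (4/18225)/(1454/135) = 528527/98145.

528527/98145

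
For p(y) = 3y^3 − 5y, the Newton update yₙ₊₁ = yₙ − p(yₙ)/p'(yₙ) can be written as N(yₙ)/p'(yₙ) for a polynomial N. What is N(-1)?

p'(y) = 9y^2 − 5.
N(y) = y·p'(y) − p(y) = y·(9y^2 − 5) − (3y^3 − 5y) = 6y^3.
N(-1) = −6.

−6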